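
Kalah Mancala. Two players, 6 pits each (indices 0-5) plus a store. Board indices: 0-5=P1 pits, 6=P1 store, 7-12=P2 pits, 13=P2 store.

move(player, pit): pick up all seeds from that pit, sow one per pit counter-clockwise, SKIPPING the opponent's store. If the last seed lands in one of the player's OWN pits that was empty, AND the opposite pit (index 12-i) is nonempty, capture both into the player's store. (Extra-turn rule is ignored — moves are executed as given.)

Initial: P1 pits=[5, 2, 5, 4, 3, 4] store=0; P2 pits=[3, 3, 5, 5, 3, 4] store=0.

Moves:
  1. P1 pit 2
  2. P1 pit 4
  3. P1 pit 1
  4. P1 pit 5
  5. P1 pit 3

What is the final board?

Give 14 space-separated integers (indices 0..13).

Answer: 5 0 1 0 1 1 4 7 6 7 6 4 4 0

Derivation:
Move 1: P1 pit2 -> P1=[5,2,0,5,4,5](1) P2=[4,3,5,5,3,4](0)
Move 2: P1 pit4 -> P1=[5,2,0,5,0,6](2) P2=[5,4,5,5,3,4](0)
Move 3: P1 pit1 -> P1=[5,0,1,6,0,6](2) P2=[5,4,5,5,3,4](0)
Move 4: P1 pit5 -> P1=[5,0,1,6,0,0](3) P2=[6,5,6,6,4,4](0)
Move 5: P1 pit3 -> P1=[5,0,1,0,1,1](4) P2=[7,6,7,6,4,4](0)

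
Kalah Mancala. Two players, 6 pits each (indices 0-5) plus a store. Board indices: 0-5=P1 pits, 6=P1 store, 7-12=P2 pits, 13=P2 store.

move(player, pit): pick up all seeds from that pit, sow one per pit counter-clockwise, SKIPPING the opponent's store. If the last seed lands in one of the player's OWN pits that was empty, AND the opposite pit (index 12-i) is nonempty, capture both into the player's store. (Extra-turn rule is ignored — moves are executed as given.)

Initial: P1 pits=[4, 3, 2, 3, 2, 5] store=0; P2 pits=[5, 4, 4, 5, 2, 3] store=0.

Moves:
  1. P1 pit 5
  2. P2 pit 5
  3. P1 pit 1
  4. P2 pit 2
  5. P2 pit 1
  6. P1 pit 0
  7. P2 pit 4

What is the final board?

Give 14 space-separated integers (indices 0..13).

Answer: 1 2 4 5 4 1 9 0 0 1 8 0 3 4

Derivation:
Move 1: P1 pit5 -> P1=[4,3,2,3,2,0](1) P2=[6,5,5,6,2,3](0)
Move 2: P2 pit5 -> P1=[5,4,2,3,2,0](1) P2=[6,5,5,6,2,0](1)
Move 3: P1 pit1 -> P1=[5,0,3,4,3,0](8) P2=[0,5,5,6,2,0](1)
Move 4: P2 pit2 -> P1=[6,0,3,4,3,0](8) P2=[0,5,0,7,3,1](2)
Move 5: P2 pit1 -> P1=[6,0,3,4,3,0](8) P2=[0,0,1,8,4,2](3)
Move 6: P1 pit0 -> P1=[0,1,4,5,4,1](9) P2=[0,0,1,8,4,2](3)
Move 7: P2 pit4 -> P1=[1,2,4,5,4,1](9) P2=[0,0,1,8,0,3](4)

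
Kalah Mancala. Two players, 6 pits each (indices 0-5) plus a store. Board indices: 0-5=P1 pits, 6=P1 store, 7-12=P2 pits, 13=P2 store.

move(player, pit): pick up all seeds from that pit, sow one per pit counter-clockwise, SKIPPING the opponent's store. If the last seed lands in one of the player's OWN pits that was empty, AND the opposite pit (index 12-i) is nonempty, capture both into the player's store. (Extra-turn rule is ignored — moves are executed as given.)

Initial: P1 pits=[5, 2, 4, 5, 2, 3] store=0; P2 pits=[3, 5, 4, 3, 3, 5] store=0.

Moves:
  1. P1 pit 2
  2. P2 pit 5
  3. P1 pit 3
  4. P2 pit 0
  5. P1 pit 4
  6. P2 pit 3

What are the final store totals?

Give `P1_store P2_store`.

Move 1: P1 pit2 -> P1=[5,2,0,6,3,4](1) P2=[3,5,4,3,3,5](0)
Move 2: P2 pit5 -> P1=[6,3,1,7,3,4](1) P2=[3,5,4,3,3,0](1)
Move 3: P1 pit3 -> P1=[6,3,1,0,4,5](2) P2=[4,6,5,4,3,0](1)
Move 4: P2 pit0 -> P1=[6,3,1,0,4,5](2) P2=[0,7,6,5,4,0](1)
Move 5: P1 pit4 -> P1=[6,3,1,0,0,6](3) P2=[1,8,6,5,4,0](1)
Move 6: P2 pit3 -> P1=[7,4,1,0,0,6](3) P2=[1,8,6,0,5,1](2)

Answer: 3 2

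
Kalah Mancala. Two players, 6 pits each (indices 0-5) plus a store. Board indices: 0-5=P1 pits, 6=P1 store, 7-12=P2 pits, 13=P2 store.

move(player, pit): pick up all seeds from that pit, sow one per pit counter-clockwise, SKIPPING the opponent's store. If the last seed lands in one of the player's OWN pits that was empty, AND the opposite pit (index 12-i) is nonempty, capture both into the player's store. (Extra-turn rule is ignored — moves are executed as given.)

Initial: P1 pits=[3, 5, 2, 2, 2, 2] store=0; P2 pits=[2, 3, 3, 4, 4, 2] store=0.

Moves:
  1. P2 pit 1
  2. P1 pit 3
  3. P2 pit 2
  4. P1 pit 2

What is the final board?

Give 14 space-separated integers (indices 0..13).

Move 1: P2 pit1 -> P1=[3,5,2,2,2,2](0) P2=[2,0,4,5,5,2](0)
Move 2: P1 pit3 -> P1=[3,5,2,0,3,3](0) P2=[2,0,4,5,5,2](0)
Move 3: P2 pit2 -> P1=[3,5,2,0,3,3](0) P2=[2,0,0,6,6,3](1)
Move 4: P1 pit2 -> P1=[3,5,0,1,4,3](0) P2=[2,0,0,6,6,3](1)

Answer: 3 5 0 1 4 3 0 2 0 0 6 6 3 1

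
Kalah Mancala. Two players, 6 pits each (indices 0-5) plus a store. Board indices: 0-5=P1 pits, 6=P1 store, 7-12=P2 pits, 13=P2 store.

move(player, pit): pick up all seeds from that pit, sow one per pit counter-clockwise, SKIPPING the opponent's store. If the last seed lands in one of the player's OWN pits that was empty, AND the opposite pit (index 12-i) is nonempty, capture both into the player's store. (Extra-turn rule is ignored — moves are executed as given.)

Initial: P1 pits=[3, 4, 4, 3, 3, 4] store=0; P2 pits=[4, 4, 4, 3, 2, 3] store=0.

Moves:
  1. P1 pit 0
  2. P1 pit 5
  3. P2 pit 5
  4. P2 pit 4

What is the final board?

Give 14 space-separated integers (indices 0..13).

Answer: 1 6 5 4 3 0 1 5 5 5 3 0 1 2

Derivation:
Move 1: P1 pit0 -> P1=[0,5,5,4,3,4](0) P2=[4,4,4,3,2,3](0)
Move 2: P1 pit5 -> P1=[0,5,5,4,3,0](1) P2=[5,5,5,3,2,3](0)
Move 3: P2 pit5 -> P1=[1,6,5,4,3,0](1) P2=[5,5,5,3,2,0](1)
Move 4: P2 pit4 -> P1=[1,6,5,4,3,0](1) P2=[5,5,5,3,0,1](2)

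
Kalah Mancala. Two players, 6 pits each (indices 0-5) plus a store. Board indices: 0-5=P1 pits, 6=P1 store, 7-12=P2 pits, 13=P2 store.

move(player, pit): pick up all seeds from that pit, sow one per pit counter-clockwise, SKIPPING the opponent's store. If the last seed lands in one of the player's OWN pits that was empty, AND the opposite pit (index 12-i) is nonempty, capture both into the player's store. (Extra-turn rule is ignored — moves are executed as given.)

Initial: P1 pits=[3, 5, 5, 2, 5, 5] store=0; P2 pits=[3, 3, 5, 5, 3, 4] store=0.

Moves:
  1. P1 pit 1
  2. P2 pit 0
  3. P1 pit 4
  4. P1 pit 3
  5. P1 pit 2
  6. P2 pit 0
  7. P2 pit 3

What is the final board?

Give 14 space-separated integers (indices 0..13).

Move 1: P1 pit1 -> P1=[3,0,6,3,6,6](1) P2=[3,3,5,5,3,4](0)
Move 2: P2 pit0 -> P1=[3,0,6,3,6,6](1) P2=[0,4,6,6,3,4](0)
Move 3: P1 pit4 -> P1=[3,0,6,3,0,7](2) P2=[1,5,7,7,3,4](0)
Move 4: P1 pit3 -> P1=[3,0,6,0,1,8](3) P2=[1,5,7,7,3,4](0)
Move 5: P1 pit2 -> P1=[3,0,0,1,2,9](4) P2=[2,6,7,7,3,4](0)
Move 6: P2 pit0 -> P1=[3,0,0,1,2,9](4) P2=[0,7,8,7,3,4](0)
Move 7: P2 pit3 -> P1=[4,1,1,2,2,9](4) P2=[0,7,8,0,4,5](1)

Answer: 4 1 1 2 2 9 4 0 7 8 0 4 5 1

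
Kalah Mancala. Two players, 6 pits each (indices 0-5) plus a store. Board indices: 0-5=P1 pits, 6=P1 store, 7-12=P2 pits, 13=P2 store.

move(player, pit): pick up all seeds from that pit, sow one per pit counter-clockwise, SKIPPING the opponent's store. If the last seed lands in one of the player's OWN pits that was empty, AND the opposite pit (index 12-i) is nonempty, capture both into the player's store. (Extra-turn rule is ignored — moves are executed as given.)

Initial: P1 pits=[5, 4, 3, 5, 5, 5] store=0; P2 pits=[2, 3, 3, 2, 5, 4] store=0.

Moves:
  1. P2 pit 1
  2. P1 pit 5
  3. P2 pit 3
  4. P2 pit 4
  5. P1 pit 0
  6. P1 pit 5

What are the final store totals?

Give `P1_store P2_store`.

Move 1: P2 pit1 -> P1=[5,4,3,5,5,5](0) P2=[2,0,4,3,6,4](0)
Move 2: P1 pit5 -> P1=[5,4,3,5,5,0](1) P2=[3,1,5,4,6,4](0)
Move 3: P2 pit3 -> P1=[6,4,3,5,5,0](1) P2=[3,1,5,0,7,5](1)
Move 4: P2 pit4 -> P1=[7,5,4,6,6,0](1) P2=[3,1,5,0,0,6](2)
Move 5: P1 pit0 -> P1=[0,6,5,7,7,1](2) P2=[4,1,5,0,0,6](2)
Move 6: P1 pit5 -> P1=[0,6,5,7,7,0](3) P2=[4,1,5,0,0,6](2)

Answer: 3 2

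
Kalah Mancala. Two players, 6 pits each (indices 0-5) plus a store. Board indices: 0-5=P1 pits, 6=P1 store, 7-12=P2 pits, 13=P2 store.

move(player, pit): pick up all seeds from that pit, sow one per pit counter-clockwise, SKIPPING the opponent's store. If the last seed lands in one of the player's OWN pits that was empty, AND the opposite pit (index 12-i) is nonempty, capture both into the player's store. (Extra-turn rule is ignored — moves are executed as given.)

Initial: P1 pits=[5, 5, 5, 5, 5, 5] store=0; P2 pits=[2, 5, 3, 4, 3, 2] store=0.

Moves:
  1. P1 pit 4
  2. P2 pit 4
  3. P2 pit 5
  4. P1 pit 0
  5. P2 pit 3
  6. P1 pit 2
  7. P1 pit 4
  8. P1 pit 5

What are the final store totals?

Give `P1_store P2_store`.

Move 1: P1 pit4 -> P1=[5,5,5,5,0,6](1) P2=[3,6,4,4,3,2](0)
Move 2: P2 pit4 -> P1=[6,5,5,5,0,6](1) P2=[3,6,4,4,0,3](1)
Move 3: P2 pit5 -> P1=[7,6,5,5,0,6](1) P2=[3,6,4,4,0,0](2)
Move 4: P1 pit0 -> P1=[0,7,6,6,1,7](2) P2=[4,6,4,4,0,0](2)
Move 5: P2 pit3 -> P1=[1,7,6,6,1,7](2) P2=[4,6,4,0,1,1](3)
Move 6: P1 pit2 -> P1=[1,7,0,7,2,8](3) P2=[5,7,4,0,1,1](3)
Move 7: P1 pit4 -> P1=[1,7,0,7,0,9](4) P2=[5,7,4,0,1,1](3)
Move 8: P1 pit5 -> P1=[2,8,0,7,0,0](5) P2=[6,8,5,1,2,2](3)

Answer: 5 3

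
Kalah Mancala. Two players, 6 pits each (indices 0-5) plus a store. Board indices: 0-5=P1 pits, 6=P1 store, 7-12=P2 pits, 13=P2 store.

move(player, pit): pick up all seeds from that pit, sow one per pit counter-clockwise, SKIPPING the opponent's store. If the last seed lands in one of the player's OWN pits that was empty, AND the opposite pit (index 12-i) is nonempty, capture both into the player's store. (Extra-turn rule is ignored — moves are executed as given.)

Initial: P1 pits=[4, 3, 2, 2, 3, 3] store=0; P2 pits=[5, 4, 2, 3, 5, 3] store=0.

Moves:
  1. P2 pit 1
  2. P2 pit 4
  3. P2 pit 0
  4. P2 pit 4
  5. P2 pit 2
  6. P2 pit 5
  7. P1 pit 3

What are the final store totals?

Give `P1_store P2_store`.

Answer: 1 8

Derivation:
Move 1: P2 pit1 -> P1=[4,3,2,2,3,3](0) P2=[5,0,3,4,6,4](0)
Move 2: P2 pit4 -> P1=[5,4,3,3,3,3](0) P2=[5,0,3,4,0,5](1)
Move 3: P2 pit0 -> P1=[5,4,3,3,3,3](0) P2=[0,1,4,5,1,6](1)
Move 4: P2 pit4 -> P1=[5,4,3,3,3,3](0) P2=[0,1,4,5,0,7](1)
Move 5: P2 pit2 -> P1=[5,4,3,3,3,3](0) P2=[0,1,0,6,1,8](2)
Move 6: P2 pit5 -> P1=[6,5,4,4,4,0](0) P2=[0,1,0,6,1,0](8)
Move 7: P1 pit3 -> P1=[6,5,4,0,5,1](1) P2=[1,1,0,6,1,0](8)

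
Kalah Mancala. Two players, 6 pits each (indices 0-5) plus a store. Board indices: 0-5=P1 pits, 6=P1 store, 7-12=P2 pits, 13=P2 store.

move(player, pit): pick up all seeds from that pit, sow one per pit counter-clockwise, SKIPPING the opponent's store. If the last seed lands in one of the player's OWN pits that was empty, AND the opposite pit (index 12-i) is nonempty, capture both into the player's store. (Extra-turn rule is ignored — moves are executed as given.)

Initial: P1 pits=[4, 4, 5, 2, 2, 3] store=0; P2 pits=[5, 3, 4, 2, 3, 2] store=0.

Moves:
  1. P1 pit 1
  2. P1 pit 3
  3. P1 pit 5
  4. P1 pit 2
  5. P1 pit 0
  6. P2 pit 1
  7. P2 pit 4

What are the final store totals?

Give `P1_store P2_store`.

Answer: 3 2

Derivation:
Move 1: P1 pit1 -> P1=[4,0,6,3,3,4](0) P2=[5,3,4,2,3,2](0)
Move 2: P1 pit3 -> P1=[4,0,6,0,4,5](1) P2=[5,3,4,2,3,2](0)
Move 3: P1 pit5 -> P1=[4,0,6,0,4,0](2) P2=[6,4,5,3,3,2](0)
Move 4: P1 pit2 -> P1=[4,0,0,1,5,1](3) P2=[7,5,5,3,3,2](0)
Move 5: P1 pit0 -> P1=[0,1,1,2,6,1](3) P2=[7,5,5,3,3,2](0)
Move 6: P2 pit1 -> P1=[0,1,1,2,6,1](3) P2=[7,0,6,4,4,3](1)
Move 7: P2 pit4 -> P1=[1,2,1,2,6,1](3) P2=[7,0,6,4,0,4](2)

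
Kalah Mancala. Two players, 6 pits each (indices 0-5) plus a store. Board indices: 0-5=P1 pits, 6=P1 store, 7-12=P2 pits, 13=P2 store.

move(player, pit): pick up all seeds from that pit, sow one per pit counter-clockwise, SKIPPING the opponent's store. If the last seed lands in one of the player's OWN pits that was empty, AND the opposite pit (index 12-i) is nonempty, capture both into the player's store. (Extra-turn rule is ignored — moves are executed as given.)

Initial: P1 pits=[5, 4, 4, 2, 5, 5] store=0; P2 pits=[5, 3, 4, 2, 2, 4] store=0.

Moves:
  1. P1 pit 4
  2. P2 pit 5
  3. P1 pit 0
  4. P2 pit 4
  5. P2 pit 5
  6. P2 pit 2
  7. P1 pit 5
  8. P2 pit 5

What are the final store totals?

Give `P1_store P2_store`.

Answer: 3 5

Derivation:
Move 1: P1 pit4 -> P1=[5,4,4,2,0,6](1) P2=[6,4,5,2,2,4](0)
Move 2: P2 pit5 -> P1=[6,5,5,2,0,6](1) P2=[6,4,5,2,2,0](1)
Move 3: P1 pit0 -> P1=[0,6,6,3,1,7](2) P2=[6,4,5,2,2,0](1)
Move 4: P2 pit4 -> P1=[0,6,6,3,1,7](2) P2=[6,4,5,2,0,1](2)
Move 5: P2 pit5 -> P1=[0,6,6,3,1,7](2) P2=[6,4,5,2,0,0](3)
Move 6: P2 pit2 -> P1=[1,6,6,3,1,7](2) P2=[6,4,0,3,1,1](4)
Move 7: P1 pit5 -> P1=[1,6,6,3,1,0](3) P2=[7,5,1,4,2,2](4)
Move 8: P2 pit5 -> P1=[2,6,6,3,1,0](3) P2=[7,5,1,4,2,0](5)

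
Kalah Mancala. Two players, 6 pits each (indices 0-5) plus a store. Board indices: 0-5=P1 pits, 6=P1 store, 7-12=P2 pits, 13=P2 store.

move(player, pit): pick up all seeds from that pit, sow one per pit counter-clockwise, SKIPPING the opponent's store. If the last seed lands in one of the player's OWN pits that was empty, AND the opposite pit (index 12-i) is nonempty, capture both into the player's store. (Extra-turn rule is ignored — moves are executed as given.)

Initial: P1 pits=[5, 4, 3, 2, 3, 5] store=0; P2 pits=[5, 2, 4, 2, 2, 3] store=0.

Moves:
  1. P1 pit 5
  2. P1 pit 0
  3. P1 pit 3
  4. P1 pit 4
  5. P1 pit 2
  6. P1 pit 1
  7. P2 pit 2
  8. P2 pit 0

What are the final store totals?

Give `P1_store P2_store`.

Answer: 12 1

Derivation:
Move 1: P1 pit5 -> P1=[5,4,3,2,3,0](1) P2=[6,3,5,3,2,3](0)
Move 2: P1 pit0 -> P1=[0,5,4,3,4,0](8) P2=[0,3,5,3,2,3](0)
Move 3: P1 pit3 -> P1=[0,5,4,0,5,1](9) P2=[0,3,5,3,2,3](0)
Move 4: P1 pit4 -> P1=[0,5,4,0,0,2](10) P2=[1,4,6,3,2,3](0)
Move 5: P1 pit2 -> P1=[0,5,0,1,1,3](11) P2=[1,4,6,3,2,3](0)
Move 6: P1 pit1 -> P1=[0,0,1,2,2,4](12) P2=[1,4,6,3,2,3](0)
Move 7: P2 pit2 -> P1=[1,1,1,2,2,4](12) P2=[1,4,0,4,3,4](1)
Move 8: P2 pit0 -> P1=[1,1,1,2,2,4](12) P2=[0,5,0,4,3,4](1)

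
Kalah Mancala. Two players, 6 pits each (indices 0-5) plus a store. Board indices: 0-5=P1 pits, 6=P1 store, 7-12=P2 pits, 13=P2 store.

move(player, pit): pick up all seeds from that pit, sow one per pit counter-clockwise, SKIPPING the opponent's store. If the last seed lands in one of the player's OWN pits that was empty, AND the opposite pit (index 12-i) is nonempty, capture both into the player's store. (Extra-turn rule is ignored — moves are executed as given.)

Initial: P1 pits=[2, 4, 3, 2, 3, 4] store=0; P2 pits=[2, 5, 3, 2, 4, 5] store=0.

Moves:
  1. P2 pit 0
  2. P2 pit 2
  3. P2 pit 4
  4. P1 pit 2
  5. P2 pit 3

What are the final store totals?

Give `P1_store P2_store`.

Move 1: P2 pit0 -> P1=[2,4,3,2,3,4](0) P2=[0,6,4,2,4,5](0)
Move 2: P2 pit2 -> P1=[2,4,3,2,3,4](0) P2=[0,6,0,3,5,6](1)
Move 3: P2 pit4 -> P1=[3,5,4,2,3,4](0) P2=[0,6,0,3,0,7](2)
Move 4: P1 pit2 -> P1=[3,5,0,3,4,5](1) P2=[0,6,0,3,0,7](2)
Move 5: P2 pit3 -> P1=[3,5,0,3,4,5](1) P2=[0,6,0,0,1,8](3)

Answer: 1 3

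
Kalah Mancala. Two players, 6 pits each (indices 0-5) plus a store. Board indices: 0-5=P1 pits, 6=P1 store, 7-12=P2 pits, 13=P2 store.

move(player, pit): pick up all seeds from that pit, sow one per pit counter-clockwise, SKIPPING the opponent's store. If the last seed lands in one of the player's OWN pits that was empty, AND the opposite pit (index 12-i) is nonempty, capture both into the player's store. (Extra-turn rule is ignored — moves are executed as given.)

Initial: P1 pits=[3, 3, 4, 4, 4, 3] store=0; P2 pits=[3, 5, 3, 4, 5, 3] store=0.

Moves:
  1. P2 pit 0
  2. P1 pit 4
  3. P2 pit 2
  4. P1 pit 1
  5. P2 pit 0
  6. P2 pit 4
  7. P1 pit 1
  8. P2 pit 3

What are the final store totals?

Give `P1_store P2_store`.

Answer: 9 3

Derivation:
Move 1: P2 pit0 -> P1=[3,3,4,4,4,3](0) P2=[0,6,4,5,5,3](0)
Move 2: P1 pit4 -> P1=[3,3,4,4,0,4](1) P2=[1,7,4,5,5,3](0)
Move 3: P2 pit2 -> P1=[3,3,4,4,0,4](1) P2=[1,7,0,6,6,4](1)
Move 4: P1 pit1 -> P1=[3,0,5,5,0,4](9) P2=[1,0,0,6,6,4](1)
Move 5: P2 pit0 -> P1=[3,0,5,5,0,4](9) P2=[0,1,0,6,6,4](1)
Move 6: P2 pit4 -> P1=[4,1,6,6,0,4](9) P2=[0,1,0,6,0,5](2)
Move 7: P1 pit1 -> P1=[4,0,7,6,0,4](9) P2=[0,1,0,6,0,5](2)
Move 8: P2 pit3 -> P1=[5,1,8,6,0,4](9) P2=[0,1,0,0,1,6](3)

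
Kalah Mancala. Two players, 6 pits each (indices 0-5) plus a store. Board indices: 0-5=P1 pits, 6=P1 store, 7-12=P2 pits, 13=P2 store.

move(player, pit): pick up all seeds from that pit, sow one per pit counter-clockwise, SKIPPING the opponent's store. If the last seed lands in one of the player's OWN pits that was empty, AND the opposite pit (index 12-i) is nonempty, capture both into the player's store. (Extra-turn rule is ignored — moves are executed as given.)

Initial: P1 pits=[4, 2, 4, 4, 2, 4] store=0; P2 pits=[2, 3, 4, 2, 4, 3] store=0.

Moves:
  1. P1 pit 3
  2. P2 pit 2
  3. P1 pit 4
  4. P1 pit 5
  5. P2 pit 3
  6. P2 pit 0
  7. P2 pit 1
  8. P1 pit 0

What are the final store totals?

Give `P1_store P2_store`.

Answer: 3 3

Derivation:
Move 1: P1 pit3 -> P1=[4,2,4,0,3,5](1) P2=[3,3,4,2,4,3](0)
Move 2: P2 pit2 -> P1=[4,2,4,0,3,5](1) P2=[3,3,0,3,5,4](1)
Move 3: P1 pit4 -> P1=[4,2,4,0,0,6](2) P2=[4,3,0,3,5,4](1)
Move 4: P1 pit5 -> P1=[4,2,4,0,0,0](3) P2=[5,4,1,4,6,4](1)
Move 5: P2 pit3 -> P1=[5,2,4,0,0,0](3) P2=[5,4,1,0,7,5](2)
Move 6: P2 pit0 -> P1=[5,2,4,0,0,0](3) P2=[0,5,2,1,8,6](2)
Move 7: P2 pit1 -> P1=[5,2,4,0,0,0](3) P2=[0,0,3,2,9,7](3)
Move 8: P1 pit0 -> P1=[0,3,5,1,1,1](3) P2=[0,0,3,2,9,7](3)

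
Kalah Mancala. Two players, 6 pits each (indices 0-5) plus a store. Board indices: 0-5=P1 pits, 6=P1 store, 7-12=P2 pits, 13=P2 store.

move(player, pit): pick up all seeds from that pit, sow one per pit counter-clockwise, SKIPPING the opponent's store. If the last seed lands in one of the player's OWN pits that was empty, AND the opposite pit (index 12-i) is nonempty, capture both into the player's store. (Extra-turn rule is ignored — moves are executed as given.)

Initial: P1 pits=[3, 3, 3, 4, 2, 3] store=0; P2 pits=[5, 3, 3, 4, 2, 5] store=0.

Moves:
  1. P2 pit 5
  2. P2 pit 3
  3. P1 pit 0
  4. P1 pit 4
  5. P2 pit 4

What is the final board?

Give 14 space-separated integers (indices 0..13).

Move 1: P2 pit5 -> P1=[4,4,4,5,2,3](0) P2=[5,3,3,4,2,0](1)
Move 2: P2 pit3 -> P1=[5,4,4,5,2,3](0) P2=[5,3,3,0,3,1](2)
Move 3: P1 pit0 -> P1=[0,5,5,6,3,4](0) P2=[5,3,3,0,3,1](2)
Move 4: P1 pit4 -> P1=[0,5,5,6,0,5](1) P2=[6,3,3,0,3,1](2)
Move 5: P2 pit4 -> P1=[1,5,5,6,0,5](1) P2=[6,3,3,0,0,2](3)

Answer: 1 5 5 6 0 5 1 6 3 3 0 0 2 3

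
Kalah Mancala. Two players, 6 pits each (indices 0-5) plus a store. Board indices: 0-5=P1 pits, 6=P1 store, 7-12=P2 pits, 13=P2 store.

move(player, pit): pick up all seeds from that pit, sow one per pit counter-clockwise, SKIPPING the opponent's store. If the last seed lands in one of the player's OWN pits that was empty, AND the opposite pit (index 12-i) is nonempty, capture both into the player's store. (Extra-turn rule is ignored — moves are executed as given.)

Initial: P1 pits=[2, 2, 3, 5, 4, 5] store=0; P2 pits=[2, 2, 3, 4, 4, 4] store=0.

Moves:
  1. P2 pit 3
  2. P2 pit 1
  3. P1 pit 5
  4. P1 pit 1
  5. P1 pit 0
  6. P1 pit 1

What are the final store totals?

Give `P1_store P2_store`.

Answer: 1 5

Derivation:
Move 1: P2 pit3 -> P1=[3,2,3,5,4,5](0) P2=[2,2,3,0,5,5](1)
Move 2: P2 pit1 -> P1=[3,2,0,5,4,5](0) P2=[2,0,4,0,5,5](5)
Move 3: P1 pit5 -> P1=[3,2,0,5,4,0](1) P2=[3,1,5,1,5,5](5)
Move 4: P1 pit1 -> P1=[3,0,1,6,4,0](1) P2=[3,1,5,1,5,5](5)
Move 5: P1 pit0 -> P1=[0,1,2,7,4,0](1) P2=[3,1,5,1,5,5](5)
Move 6: P1 pit1 -> P1=[0,0,3,7,4,0](1) P2=[3,1,5,1,5,5](5)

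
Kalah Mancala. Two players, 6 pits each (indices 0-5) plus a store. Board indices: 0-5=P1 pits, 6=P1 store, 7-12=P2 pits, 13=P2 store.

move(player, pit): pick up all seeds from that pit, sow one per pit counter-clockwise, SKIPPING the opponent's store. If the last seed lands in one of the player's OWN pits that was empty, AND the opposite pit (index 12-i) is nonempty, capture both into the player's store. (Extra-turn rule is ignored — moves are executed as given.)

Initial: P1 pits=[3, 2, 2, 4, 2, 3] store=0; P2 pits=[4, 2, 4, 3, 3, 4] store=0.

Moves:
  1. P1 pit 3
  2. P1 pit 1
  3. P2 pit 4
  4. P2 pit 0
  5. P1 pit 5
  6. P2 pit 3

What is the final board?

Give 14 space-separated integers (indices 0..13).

Answer: 5 0 3 0 3 0 7 1 4 2 0 2 7 2

Derivation:
Move 1: P1 pit3 -> P1=[3,2,2,0,3,4](1) P2=[5,2,4,3,3,4](0)
Move 2: P1 pit1 -> P1=[3,0,3,0,3,4](6) P2=[5,2,0,3,3,4](0)
Move 3: P2 pit4 -> P1=[4,0,3,0,3,4](6) P2=[5,2,0,3,0,5](1)
Move 4: P2 pit0 -> P1=[4,0,3,0,3,4](6) P2=[0,3,1,4,1,6](1)
Move 5: P1 pit5 -> P1=[4,0,3,0,3,0](7) P2=[1,4,2,4,1,6](1)
Move 6: P2 pit3 -> P1=[5,0,3,0,3,0](7) P2=[1,4,2,0,2,7](2)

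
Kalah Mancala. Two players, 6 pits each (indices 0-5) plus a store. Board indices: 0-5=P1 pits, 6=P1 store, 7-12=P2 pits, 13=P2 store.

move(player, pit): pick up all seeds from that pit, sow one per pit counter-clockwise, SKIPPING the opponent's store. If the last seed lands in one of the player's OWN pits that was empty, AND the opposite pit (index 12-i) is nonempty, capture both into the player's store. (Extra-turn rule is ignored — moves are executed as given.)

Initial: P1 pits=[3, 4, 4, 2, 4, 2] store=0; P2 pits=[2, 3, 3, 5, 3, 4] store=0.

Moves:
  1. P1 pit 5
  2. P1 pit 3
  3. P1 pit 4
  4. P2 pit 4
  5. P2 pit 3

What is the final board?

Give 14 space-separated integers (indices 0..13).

Move 1: P1 pit5 -> P1=[3,4,4,2,4,0](1) P2=[3,3,3,5,3,4](0)
Move 2: P1 pit3 -> P1=[3,4,4,0,5,0](5) P2=[0,3,3,5,3,4](0)
Move 3: P1 pit4 -> P1=[3,4,4,0,0,1](6) P2=[1,4,4,5,3,4](0)
Move 4: P2 pit4 -> P1=[4,4,4,0,0,1](6) P2=[1,4,4,5,0,5](1)
Move 5: P2 pit3 -> P1=[5,5,4,0,0,1](6) P2=[1,4,4,0,1,6](2)

Answer: 5 5 4 0 0 1 6 1 4 4 0 1 6 2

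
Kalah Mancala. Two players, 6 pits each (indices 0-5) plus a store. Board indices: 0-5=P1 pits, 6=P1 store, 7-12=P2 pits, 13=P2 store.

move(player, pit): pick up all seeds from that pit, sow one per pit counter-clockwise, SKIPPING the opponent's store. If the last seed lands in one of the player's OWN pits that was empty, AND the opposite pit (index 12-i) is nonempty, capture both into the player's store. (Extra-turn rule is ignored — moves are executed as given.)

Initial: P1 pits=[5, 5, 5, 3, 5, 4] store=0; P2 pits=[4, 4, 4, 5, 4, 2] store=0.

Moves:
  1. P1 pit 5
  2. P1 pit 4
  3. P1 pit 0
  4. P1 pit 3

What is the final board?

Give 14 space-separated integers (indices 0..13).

Answer: 0 6 6 0 2 3 3 7 6 6 5 4 2 0

Derivation:
Move 1: P1 pit5 -> P1=[5,5,5,3,5,0](1) P2=[5,5,5,5,4,2](0)
Move 2: P1 pit4 -> P1=[5,5,5,3,0,1](2) P2=[6,6,6,5,4,2](0)
Move 3: P1 pit0 -> P1=[0,6,6,4,1,2](2) P2=[6,6,6,5,4,2](0)
Move 4: P1 pit3 -> P1=[0,6,6,0,2,3](3) P2=[7,6,6,5,4,2](0)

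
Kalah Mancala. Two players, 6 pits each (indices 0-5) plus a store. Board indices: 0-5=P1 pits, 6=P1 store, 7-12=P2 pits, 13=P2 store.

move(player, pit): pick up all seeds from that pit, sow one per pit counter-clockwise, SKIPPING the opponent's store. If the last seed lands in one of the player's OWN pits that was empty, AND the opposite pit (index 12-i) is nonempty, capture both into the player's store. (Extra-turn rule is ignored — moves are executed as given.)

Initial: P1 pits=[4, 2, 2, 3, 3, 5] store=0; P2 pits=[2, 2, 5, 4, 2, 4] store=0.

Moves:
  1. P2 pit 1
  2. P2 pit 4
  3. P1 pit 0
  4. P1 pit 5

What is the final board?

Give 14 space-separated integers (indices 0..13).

Move 1: P2 pit1 -> P1=[4,2,2,3,3,5](0) P2=[2,0,6,5,2,4](0)
Move 2: P2 pit4 -> P1=[4,2,2,3,3,5](0) P2=[2,0,6,5,0,5](1)
Move 3: P1 pit0 -> P1=[0,3,3,4,4,5](0) P2=[2,0,6,5,0,5](1)
Move 4: P1 pit5 -> P1=[0,3,3,4,4,0](1) P2=[3,1,7,6,0,5](1)

Answer: 0 3 3 4 4 0 1 3 1 7 6 0 5 1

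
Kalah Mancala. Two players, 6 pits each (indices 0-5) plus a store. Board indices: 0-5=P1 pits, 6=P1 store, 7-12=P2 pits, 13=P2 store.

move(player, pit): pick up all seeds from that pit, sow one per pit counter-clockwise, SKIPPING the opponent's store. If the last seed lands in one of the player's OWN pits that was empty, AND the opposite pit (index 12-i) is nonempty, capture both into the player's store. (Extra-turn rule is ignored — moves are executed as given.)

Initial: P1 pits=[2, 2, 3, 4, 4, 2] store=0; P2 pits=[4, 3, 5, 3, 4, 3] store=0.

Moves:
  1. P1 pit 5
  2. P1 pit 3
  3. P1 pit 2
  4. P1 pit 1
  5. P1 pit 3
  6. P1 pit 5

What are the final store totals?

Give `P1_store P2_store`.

Answer: 3 0

Derivation:
Move 1: P1 pit5 -> P1=[2,2,3,4,4,0](1) P2=[5,3,5,3,4,3](0)
Move 2: P1 pit3 -> P1=[2,2,3,0,5,1](2) P2=[6,3,5,3,4,3](0)
Move 3: P1 pit2 -> P1=[2,2,0,1,6,2](2) P2=[6,3,5,3,4,3](0)
Move 4: P1 pit1 -> P1=[2,0,1,2,6,2](2) P2=[6,3,5,3,4,3](0)
Move 5: P1 pit3 -> P1=[2,0,1,0,7,3](2) P2=[6,3,5,3,4,3](0)
Move 6: P1 pit5 -> P1=[2,0,1,0,7,0](3) P2=[7,4,5,3,4,3](0)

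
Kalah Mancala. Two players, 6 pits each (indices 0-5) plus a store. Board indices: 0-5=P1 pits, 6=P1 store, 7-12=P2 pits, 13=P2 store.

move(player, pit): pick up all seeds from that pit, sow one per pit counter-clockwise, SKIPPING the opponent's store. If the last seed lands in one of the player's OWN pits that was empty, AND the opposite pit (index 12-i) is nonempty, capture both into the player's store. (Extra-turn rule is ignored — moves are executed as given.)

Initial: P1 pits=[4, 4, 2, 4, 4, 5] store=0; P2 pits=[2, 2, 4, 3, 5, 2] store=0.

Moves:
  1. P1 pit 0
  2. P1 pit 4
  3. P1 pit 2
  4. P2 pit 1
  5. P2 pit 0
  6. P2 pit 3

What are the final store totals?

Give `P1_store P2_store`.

Move 1: P1 pit0 -> P1=[0,5,3,5,5,5](0) P2=[2,2,4,3,5,2](0)
Move 2: P1 pit4 -> P1=[0,5,3,5,0,6](1) P2=[3,3,5,3,5,2](0)
Move 3: P1 pit2 -> P1=[0,5,0,6,1,7](1) P2=[3,3,5,3,5,2](0)
Move 4: P2 pit1 -> P1=[0,5,0,6,1,7](1) P2=[3,0,6,4,6,2](0)
Move 5: P2 pit0 -> P1=[0,5,0,6,1,7](1) P2=[0,1,7,5,6,2](0)
Move 6: P2 pit3 -> P1=[1,6,0,6,1,7](1) P2=[0,1,7,0,7,3](1)

Answer: 1 1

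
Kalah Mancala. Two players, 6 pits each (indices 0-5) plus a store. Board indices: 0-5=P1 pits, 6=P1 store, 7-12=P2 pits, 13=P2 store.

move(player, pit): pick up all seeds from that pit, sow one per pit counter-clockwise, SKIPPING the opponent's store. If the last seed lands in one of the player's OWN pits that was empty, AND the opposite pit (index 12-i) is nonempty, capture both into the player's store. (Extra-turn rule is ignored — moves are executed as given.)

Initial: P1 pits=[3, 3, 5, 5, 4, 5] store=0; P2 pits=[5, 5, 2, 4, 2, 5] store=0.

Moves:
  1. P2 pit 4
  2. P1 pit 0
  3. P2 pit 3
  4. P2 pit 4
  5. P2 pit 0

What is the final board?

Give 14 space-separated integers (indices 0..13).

Answer: 1 4 6 6 4 5 0 0 6 3 1 1 9 2

Derivation:
Move 1: P2 pit4 -> P1=[3,3,5,5,4,5](0) P2=[5,5,2,4,0,6](1)
Move 2: P1 pit0 -> P1=[0,4,6,6,4,5](0) P2=[5,5,2,4,0,6](1)
Move 3: P2 pit3 -> P1=[1,4,6,6,4,5](0) P2=[5,5,2,0,1,7](2)
Move 4: P2 pit4 -> P1=[1,4,6,6,4,5](0) P2=[5,5,2,0,0,8](2)
Move 5: P2 pit0 -> P1=[1,4,6,6,4,5](0) P2=[0,6,3,1,1,9](2)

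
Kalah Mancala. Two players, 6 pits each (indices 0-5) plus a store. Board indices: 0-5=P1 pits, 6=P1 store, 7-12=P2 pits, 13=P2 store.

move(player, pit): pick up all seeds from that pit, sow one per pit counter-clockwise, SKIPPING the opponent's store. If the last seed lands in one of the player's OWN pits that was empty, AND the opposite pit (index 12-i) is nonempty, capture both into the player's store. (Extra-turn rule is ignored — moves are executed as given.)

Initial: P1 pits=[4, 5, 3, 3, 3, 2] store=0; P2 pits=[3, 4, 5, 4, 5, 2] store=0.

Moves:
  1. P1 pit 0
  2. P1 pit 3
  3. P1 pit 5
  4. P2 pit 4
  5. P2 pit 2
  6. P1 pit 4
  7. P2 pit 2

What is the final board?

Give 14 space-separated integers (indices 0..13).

Answer: 2 7 5 0 0 1 3 6 6 0 6 1 4 2

Derivation:
Move 1: P1 pit0 -> P1=[0,6,4,4,4,2](0) P2=[3,4,5,4,5,2](0)
Move 2: P1 pit3 -> P1=[0,6,4,0,5,3](1) P2=[4,4,5,4,5,2](0)
Move 3: P1 pit5 -> P1=[0,6,4,0,5,0](2) P2=[5,5,5,4,5,2](0)
Move 4: P2 pit4 -> P1=[1,7,5,0,5,0](2) P2=[5,5,5,4,0,3](1)
Move 5: P2 pit2 -> P1=[2,7,5,0,5,0](2) P2=[5,5,0,5,1,4](2)
Move 6: P1 pit4 -> P1=[2,7,5,0,0,1](3) P2=[6,6,1,5,1,4](2)
Move 7: P2 pit2 -> P1=[2,7,5,0,0,1](3) P2=[6,6,0,6,1,4](2)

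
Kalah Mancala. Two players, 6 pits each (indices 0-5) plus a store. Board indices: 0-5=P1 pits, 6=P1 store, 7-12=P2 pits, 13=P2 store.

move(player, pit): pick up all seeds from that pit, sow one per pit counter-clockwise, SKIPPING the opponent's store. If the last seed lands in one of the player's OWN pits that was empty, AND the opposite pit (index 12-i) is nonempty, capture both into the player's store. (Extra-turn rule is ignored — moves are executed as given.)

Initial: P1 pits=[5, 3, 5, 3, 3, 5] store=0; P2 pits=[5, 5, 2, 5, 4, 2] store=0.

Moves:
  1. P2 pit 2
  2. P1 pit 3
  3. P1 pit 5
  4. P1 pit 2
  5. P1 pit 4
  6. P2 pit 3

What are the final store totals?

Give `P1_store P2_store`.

Move 1: P2 pit2 -> P1=[5,3,5,3,3,5](0) P2=[5,5,0,6,5,2](0)
Move 2: P1 pit3 -> P1=[5,3,5,0,4,6](1) P2=[5,5,0,6,5,2](0)
Move 3: P1 pit5 -> P1=[5,3,5,0,4,0](2) P2=[6,6,1,7,6,2](0)
Move 4: P1 pit2 -> P1=[5,3,0,1,5,1](3) P2=[7,6,1,7,6,2](0)
Move 5: P1 pit4 -> P1=[5,3,0,1,0,2](4) P2=[8,7,2,7,6,2](0)
Move 6: P2 pit3 -> P1=[6,4,1,2,0,2](4) P2=[8,7,2,0,7,3](1)

Answer: 4 1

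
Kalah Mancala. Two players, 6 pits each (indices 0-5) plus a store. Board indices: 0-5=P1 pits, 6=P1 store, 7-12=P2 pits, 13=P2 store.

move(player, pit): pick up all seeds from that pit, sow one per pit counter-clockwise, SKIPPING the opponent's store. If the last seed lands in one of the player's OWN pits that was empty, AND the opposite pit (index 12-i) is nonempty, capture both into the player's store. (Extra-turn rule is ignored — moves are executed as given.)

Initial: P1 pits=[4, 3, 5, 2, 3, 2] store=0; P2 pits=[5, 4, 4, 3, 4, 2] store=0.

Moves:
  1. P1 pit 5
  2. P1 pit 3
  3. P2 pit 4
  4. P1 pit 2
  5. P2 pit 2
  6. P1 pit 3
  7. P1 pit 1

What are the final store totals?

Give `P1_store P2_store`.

Answer: 9 2

Derivation:
Move 1: P1 pit5 -> P1=[4,3,5,2,3,0](1) P2=[6,4,4,3,4,2](0)
Move 2: P1 pit3 -> P1=[4,3,5,0,4,0](8) P2=[0,4,4,3,4,2](0)
Move 3: P2 pit4 -> P1=[5,4,5,0,4,0](8) P2=[0,4,4,3,0,3](1)
Move 4: P1 pit2 -> P1=[5,4,0,1,5,1](9) P2=[1,4,4,3,0,3](1)
Move 5: P2 pit2 -> P1=[5,4,0,1,5,1](9) P2=[1,4,0,4,1,4](2)
Move 6: P1 pit3 -> P1=[5,4,0,0,6,1](9) P2=[1,4,0,4,1,4](2)
Move 7: P1 pit1 -> P1=[5,0,1,1,7,2](9) P2=[1,4,0,4,1,4](2)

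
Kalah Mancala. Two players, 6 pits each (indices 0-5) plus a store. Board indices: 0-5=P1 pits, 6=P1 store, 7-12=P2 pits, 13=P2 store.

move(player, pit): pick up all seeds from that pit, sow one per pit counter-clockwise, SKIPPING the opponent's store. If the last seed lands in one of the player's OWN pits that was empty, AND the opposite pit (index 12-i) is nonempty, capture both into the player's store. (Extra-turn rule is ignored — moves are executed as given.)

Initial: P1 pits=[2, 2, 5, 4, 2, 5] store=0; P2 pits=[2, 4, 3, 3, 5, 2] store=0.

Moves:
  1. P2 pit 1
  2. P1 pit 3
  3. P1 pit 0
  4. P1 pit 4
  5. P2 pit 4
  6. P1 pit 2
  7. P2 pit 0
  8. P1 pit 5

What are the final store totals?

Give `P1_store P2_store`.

Move 1: P2 pit1 -> P1=[2,2,5,4,2,5](0) P2=[2,0,4,4,6,3](0)
Move 2: P1 pit3 -> P1=[2,2,5,0,3,6](1) P2=[3,0,4,4,6,3](0)
Move 3: P1 pit0 -> P1=[0,3,6,0,3,6](1) P2=[3,0,4,4,6,3](0)
Move 4: P1 pit4 -> P1=[0,3,6,0,0,7](2) P2=[4,0,4,4,6,3](0)
Move 5: P2 pit4 -> P1=[1,4,7,1,0,7](2) P2=[4,0,4,4,0,4](1)
Move 6: P1 pit2 -> P1=[1,4,0,2,1,8](3) P2=[5,1,5,4,0,4](1)
Move 7: P2 pit0 -> P1=[1,4,0,2,1,8](3) P2=[0,2,6,5,1,5](1)
Move 8: P1 pit5 -> P1=[2,4,0,2,1,0](4) P2=[1,3,7,6,2,6](1)

Answer: 4 1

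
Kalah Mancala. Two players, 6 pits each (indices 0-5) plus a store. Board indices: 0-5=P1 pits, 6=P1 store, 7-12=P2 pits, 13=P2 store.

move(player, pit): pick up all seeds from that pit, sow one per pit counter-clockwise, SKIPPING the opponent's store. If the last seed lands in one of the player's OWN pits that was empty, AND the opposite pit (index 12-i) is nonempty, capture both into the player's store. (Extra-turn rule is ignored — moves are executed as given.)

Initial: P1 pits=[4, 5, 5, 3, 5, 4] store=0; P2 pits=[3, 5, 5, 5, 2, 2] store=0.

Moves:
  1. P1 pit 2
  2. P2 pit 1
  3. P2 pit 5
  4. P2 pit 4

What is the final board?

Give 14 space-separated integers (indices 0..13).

Move 1: P1 pit2 -> P1=[4,5,0,4,6,5](1) P2=[4,5,5,5,2,2](0)
Move 2: P2 pit1 -> P1=[4,5,0,4,6,5](1) P2=[4,0,6,6,3,3](1)
Move 3: P2 pit5 -> P1=[5,6,0,4,6,5](1) P2=[4,0,6,6,3,0](2)
Move 4: P2 pit4 -> P1=[6,6,0,4,6,5](1) P2=[4,0,6,6,0,1](3)

Answer: 6 6 0 4 6 5 1 4 0 6 6 0 1 3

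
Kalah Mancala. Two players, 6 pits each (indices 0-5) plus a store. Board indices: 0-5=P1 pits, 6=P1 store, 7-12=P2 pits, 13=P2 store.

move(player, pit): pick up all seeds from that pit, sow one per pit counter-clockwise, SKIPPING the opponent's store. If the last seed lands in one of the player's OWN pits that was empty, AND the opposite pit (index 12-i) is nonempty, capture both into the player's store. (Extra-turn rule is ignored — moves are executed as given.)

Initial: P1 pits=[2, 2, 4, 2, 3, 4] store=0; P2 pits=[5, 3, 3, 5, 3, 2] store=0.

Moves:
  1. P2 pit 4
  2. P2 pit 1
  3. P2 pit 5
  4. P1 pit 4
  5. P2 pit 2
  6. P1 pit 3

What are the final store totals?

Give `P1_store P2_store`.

Answer: 1 6

Derivation:
Move 1: P2 pit4 -> P1=[3,2,4,2,3,4](0) P2=[5,3,3,5,0,3](1)
Move 2: P2 pit1 -> P1=[3,0,4,2,3,4](0) P2=[5,0,4,6,0,3](4)
Move 3: P2 pit5 -> P1=[4,1,4,2,3,4](0) P2=[5,0,4,6,0,0](5)
Move 4: P1 pit4 -> P1=[4,1,4,2,0,5](1) P2=[6,0,4,6,0,0](5)
Move 5: P2 pit2 -> P1=[4,1,4,2,0,5](1) P2=[6,0,0,7,1,1](6)
Move 6: P1 pit3 -> P1=[4,1,4,0,1,6](1) P2=[6,0,0,7,1,1](6)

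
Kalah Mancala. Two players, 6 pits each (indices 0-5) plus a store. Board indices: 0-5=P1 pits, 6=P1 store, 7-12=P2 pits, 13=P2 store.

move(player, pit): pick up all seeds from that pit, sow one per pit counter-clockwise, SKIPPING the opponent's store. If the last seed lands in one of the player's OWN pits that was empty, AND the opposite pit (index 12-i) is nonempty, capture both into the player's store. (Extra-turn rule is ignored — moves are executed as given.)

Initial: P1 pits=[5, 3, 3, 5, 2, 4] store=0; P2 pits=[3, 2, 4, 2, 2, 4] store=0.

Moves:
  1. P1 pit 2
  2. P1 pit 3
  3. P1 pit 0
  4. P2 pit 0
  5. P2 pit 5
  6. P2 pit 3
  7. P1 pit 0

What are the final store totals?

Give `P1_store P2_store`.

Answer: 1 2

Derivation:
Move 1: P1 pit2 -> P1=[5,3,0,6,3,5](0) P2=[3,2,4,2,2,4](0)
Move 2: P1 pit3 -> P1=[5,3,0,0,4,6](1) P2=[4,3,5,2,2,4](0)
Move 3: P1 pit0 -> P1=[0,4,1,1,5,7](1) P2=[4,3,5,2,2,4](0)
Move 4: P2 pit0 -> P1=[0,4,1,1,5,7](1) P2=[0,4,6,3,3,4](0)
Move 5: P2 pit5 -> P1=[1,5,2,1,5,7](1) P2=[0,4,6,3,3,0](1)
Move 6: P2 pit3 -> P1=[1,5,2,1,5,7](1) P2=[0,4,6,0,4,1](2)
Move 7: P1 pit0 -> P1=[0,6,2,1,5,7](1) P2=[0,4,6,0,4,1](2)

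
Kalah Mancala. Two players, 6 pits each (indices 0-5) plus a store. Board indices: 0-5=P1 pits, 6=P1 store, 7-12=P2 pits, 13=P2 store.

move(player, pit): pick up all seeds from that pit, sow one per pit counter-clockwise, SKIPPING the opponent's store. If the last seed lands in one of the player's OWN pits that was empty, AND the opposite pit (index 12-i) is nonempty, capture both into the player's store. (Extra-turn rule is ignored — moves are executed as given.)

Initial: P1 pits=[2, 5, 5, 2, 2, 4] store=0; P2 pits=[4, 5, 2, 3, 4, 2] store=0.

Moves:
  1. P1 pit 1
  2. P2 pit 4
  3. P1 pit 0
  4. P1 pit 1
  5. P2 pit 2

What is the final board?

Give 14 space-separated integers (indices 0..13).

Move 1: P1 pit1 -> P1=[2,0,6,3,3,5](1) P2=[4,5,2,3,4,2](0)
Move 2: P2 pit4 -> P1=[3,1,6,3,3,5](1) P2=[4,5,2,3,0,3](1)
Move 3: P1 pit0 -> P1=[0,2,7,4,3,5](1) P2=[4,5,2,3,0,3](1)
Move 4: P1 pit1 -> P1=[0,0,8,5,3,5](1) P2=[4,5,2,3,0,3](1)
Move 5: P2 pit2 -> P1=[0,0,8,5,3,5](1) P2=[4,5,0,4,1,3](1)

Answer: 0 0 8 5 3 5 1 4 5 0 4 1 3 1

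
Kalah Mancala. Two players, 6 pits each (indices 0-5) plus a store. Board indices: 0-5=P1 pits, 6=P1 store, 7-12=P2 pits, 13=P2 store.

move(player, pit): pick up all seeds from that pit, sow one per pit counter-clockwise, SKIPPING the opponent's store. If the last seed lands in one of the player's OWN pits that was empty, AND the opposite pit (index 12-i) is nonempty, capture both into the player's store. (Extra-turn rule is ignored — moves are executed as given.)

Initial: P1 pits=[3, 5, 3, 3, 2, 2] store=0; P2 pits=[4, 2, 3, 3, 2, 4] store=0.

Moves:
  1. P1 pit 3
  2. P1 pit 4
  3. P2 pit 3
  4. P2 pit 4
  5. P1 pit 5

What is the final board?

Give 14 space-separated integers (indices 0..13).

Answer: 4 5 3 0 0 0 3 6 3 4 0 0 6 2

Derivation:
Move 1: P1 pit3 -> P1=[3,5,3,0,3,3](1) P2=[4,2,3,3,2,4](0)
Move 2: P1 pit4 -> P1=[3,5,3,0,0,4](2) P2=[5,2,3,3,2,4](0)
Move 3: P2 pit3 -> P1=[3,5,3,0,0,4](2) P2=[5,2,3,0,3,5](1)
Move 4: P2 pit4 -> P1=[4,5,3,0,0,4](2) P2=[5,2,3,0,0,6](2)
Move 5: P1 pit5 -> P1=[4,5,3,0,0,0](3) P2=[6,3,4,0,0,6](2)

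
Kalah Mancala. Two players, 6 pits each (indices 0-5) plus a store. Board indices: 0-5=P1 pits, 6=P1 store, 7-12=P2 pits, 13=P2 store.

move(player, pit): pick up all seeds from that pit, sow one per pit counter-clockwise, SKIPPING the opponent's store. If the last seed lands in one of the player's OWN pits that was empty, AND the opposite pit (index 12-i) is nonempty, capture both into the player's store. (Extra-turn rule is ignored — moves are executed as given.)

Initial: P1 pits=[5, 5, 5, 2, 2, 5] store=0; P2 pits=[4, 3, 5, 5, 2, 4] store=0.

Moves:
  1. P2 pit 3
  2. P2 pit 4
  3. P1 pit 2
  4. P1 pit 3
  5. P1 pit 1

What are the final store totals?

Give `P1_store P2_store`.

Answer: 3 2

Derivation:
Move 1: P2 pit3 -> P1=[6,6,5,2,2,5](0) P2=[4,3,5,0,3,5](1)
Move 2: P2 pit4 -> P1=[7,6,5,2,2,5](0) P2=[4,3,5,0,0,6](2)
Move 3: P1 pit2 -> P1=[7,6,0,3,3,6](1) P2=[5,3,5,0,0,6](2)
Move 4: P1 pit3 -> P1=[7,6,0,0,4,7](2) P2=[5,3,5,0,0,6](2)
Move 5: P1 pit1 -> P1=[7,0,1,1,5,8](3) P2=[6,3,5,0,0,6](2)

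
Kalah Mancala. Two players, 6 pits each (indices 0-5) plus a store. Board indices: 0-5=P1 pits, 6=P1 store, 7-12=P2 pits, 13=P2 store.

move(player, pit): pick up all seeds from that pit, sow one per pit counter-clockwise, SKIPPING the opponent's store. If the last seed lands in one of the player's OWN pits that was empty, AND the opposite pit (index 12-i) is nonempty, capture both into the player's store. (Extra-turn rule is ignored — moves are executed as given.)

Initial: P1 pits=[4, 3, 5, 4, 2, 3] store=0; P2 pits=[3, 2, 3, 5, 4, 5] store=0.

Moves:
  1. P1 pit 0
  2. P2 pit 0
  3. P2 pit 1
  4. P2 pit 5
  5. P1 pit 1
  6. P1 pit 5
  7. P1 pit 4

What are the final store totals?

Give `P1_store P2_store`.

Move 1: P1 pit0 -> P1=[0,4,6,5,3,3](0) P2=[3,2,3,5,4,5](0)
Move 2: P2 pit0 -> P1=[0,4,6,5,3,3](0) P2=[0,3,4,6,4,5](0)
Move 3: P2 pit1 -> P1=[0,4,6,5,3,3](0) P2=[0,0,5,7,5,5](0)
Move 4: P2 pit5 -> P1=[1,5,7,6,3,3](0) P2=[0,0,5,7,5,0](1)
Move 5: P1 pit1 -> P1=[1,0,8,7,4,4](1) P2=[0,0,5,7,5,0](1)
Move 6: P1 pit5 -> P1=[1,0,8,7,4,0](2) P2=[1,1,6,7,5,0](1)
Move 7: P1 pit4 -> P1=[1,0,8,7,0,1](3) P2=[2,2,6,7,5,0](1)

Answer: 3 1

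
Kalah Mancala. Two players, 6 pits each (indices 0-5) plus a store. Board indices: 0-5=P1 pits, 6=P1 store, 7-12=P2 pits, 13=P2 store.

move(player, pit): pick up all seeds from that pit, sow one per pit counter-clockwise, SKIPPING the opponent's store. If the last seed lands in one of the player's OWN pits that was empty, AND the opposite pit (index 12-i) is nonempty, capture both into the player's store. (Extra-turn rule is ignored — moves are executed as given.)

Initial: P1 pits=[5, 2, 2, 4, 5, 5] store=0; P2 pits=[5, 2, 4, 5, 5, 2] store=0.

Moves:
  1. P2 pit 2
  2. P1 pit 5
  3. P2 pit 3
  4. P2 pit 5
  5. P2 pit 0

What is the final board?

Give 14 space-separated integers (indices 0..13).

Answer: 7 4 4 5 5 0 1 0 4 2 1 8 1 4

Derivation:
Move 1: P2 pit2 -> P1=[5,2,2,4,5,5](0) P2=[5,2,0,6,6,3](1)
Move 2: P1 pit5 -> P1=[5,2,2,4,5,0](1) P2=[6,3,1,7,6,3](1)
Move 3: P2 pit3 -> P1=[6,3,3,5,5,0](1) P2=[6,3,1,0,7,4](2)
Move 4: P2 pit5 -> P1=[7,4,4,5,5,0](1) P2=[6,3,1,0,7,0](3)
Move 5: P2 pit0 -> P1=[7,4,4,5,5,0](1) P2=[0,4,2,1,8,1](4)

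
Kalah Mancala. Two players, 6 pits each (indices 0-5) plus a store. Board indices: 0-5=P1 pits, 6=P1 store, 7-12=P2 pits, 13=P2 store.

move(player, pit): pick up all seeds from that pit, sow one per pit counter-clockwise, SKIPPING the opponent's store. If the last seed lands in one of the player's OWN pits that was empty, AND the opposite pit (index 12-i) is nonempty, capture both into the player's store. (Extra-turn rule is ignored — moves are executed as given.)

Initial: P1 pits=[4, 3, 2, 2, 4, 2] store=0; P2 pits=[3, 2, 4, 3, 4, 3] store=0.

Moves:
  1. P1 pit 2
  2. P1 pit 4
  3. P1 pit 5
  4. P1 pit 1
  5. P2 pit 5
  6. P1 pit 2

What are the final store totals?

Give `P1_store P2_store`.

Move 1: P1 pit2 -> P1=[4,3,0,3,5,2](0) P2=[3,2,4,3,4,3](0)
Move 2: P1 pit4 -> P1=[4,3,0,3,0,3](1) P2=[4,3,5,3,4,3](0)
Move 3: P1 pit5 -> P1=[4,3,0,3,0,0](2) P2=[5,4,5,3,4,3](0)
Move 4: P1 pit1 -> P1=[4,0,1,4,0,0](7) P2=[5,0,5,3,4,3](0)
Move 5: P2 pit5 -> P1=[5,1,1,4,0,0](7) P2=[5,0,5,3,4,0](1)
Move 6: P1 pit2 -> P1=[5,1,0,5,0,0](7) P2=[5,0,5,3,4,0](1)

Answer: 7 1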